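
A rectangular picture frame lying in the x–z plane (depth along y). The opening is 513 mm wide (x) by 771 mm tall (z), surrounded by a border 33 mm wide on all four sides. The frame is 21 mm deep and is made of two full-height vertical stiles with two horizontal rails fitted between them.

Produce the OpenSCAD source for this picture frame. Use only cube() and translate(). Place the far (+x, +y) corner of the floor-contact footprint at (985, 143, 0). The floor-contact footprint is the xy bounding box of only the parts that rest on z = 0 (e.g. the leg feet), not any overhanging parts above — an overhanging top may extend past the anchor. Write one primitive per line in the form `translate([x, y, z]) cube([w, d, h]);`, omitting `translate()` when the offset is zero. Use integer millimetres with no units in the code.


translate([406, 122, 0]) cube([33, 21, 837]);
translate([952, 122, 0]) cube([33, 21, 837]);
translate([439, 122, 0]) cube([513, 21, 33]);
translate([439, 122, 804]) cube([513, 21, 33]);


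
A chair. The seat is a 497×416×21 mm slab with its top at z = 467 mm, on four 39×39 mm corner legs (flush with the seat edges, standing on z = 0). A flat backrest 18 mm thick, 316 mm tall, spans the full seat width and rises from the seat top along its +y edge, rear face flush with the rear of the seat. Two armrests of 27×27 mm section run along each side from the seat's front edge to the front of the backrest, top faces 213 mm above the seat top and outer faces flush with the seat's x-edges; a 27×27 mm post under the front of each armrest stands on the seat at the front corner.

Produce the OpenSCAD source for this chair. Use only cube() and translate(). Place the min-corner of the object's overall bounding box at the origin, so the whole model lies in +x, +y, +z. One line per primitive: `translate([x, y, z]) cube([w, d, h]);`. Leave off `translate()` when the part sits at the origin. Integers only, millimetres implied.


// leg_h = 467 - 21 = 446
// arm post h = 213 - 27 = 186
translate([0, 0, 446]) cube([497, 416, 21]);
cube([39, 39, 446]);
translate([458, 0, 0]) cube([39, 39, 446]);
translate([0, 377, 0]) cube([39, 39, 446]);
translate([458, 377, 0]) cube([39, 39, 446]);
translate([0, 398, 467]) cube([497, 18, 316]);
translate([0, 0, 653]) cube([27, 398, 27]);
translate([470, 0, 653]) cube([27, 398, 27]);
translate([0, 0, 467]) cube([27, 27, 186]);
translate([470, 0, 467]) cube([27, 27, 186]);


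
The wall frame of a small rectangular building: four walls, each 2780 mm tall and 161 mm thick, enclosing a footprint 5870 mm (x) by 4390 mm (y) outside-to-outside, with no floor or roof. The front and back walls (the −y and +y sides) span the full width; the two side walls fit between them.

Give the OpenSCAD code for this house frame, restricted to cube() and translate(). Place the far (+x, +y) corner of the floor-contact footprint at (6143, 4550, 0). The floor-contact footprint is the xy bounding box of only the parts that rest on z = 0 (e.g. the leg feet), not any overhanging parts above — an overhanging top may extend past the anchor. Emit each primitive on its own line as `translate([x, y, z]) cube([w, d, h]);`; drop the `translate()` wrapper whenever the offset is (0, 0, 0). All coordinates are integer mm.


translate([273, 160, 0]) cube([5870, 161, 2780]);
translate([273, 4389, 0]) cube([5870, 161, 2780]);
translate([273, 321, 0]) cube([161, 4068, 2780]);
translate([5982, 321, 0]) cube([161, 4068, 2780]);


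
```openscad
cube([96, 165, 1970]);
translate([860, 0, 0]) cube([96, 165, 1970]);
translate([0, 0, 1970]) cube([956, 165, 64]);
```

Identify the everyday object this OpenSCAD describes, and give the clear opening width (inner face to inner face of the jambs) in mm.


A door frame. The clear opening width is 764 mm.

Two 1970 mm tall posts with a header on top — a door frame. The left jamb is 96 mm wide at x = 0; the right jamb starts at x = 860. The clear opening is 860 − 96 = 764 mm.


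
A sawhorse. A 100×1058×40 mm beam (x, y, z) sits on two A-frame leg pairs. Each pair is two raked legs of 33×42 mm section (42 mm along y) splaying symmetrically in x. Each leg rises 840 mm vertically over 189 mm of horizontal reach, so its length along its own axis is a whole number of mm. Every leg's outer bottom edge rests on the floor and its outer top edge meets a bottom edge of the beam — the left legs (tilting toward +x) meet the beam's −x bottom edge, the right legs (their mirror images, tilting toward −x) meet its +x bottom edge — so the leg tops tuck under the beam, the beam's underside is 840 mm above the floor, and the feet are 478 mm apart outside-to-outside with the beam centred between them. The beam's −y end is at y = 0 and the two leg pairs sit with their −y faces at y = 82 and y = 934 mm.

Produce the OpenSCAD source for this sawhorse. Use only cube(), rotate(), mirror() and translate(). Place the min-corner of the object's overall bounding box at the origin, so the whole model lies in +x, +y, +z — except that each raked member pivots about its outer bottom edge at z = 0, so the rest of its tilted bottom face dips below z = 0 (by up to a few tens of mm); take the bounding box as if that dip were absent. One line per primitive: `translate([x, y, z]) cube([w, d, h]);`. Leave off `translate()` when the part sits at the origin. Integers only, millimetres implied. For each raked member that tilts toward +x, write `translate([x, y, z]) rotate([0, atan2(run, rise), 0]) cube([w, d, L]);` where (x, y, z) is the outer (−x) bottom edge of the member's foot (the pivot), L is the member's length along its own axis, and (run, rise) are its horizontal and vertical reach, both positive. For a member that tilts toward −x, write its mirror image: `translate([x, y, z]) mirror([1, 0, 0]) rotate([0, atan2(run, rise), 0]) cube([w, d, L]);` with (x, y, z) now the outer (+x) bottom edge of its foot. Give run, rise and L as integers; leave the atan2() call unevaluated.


// leg length = √(189² + 840²) = 861
// right-leg outer foot x = 2·189 + 100 = 478
// beam min-corner = (189, 0, 840)
translate([189, 0, 840]) cube([100, 1058, 40]);
translate([0, 82, 0]) rotate([0, atan2(189, 840), 0]) cube([33, 42, 861]);
translate([478, 82, 0]) mirror([1, 0, 0]) rotate([0, atan2(189, 840), 0]) cube([33, 42, 861]);
translate([0, 934, 0]) rotate([0, atan2(189, 840), 0]) cube([33, 42, 861]);
translate([478, 934, 0]) mirror([1, 0, 0]) rotate([0, atan2(189, 840), 0]) cube([33, 42, 861]);


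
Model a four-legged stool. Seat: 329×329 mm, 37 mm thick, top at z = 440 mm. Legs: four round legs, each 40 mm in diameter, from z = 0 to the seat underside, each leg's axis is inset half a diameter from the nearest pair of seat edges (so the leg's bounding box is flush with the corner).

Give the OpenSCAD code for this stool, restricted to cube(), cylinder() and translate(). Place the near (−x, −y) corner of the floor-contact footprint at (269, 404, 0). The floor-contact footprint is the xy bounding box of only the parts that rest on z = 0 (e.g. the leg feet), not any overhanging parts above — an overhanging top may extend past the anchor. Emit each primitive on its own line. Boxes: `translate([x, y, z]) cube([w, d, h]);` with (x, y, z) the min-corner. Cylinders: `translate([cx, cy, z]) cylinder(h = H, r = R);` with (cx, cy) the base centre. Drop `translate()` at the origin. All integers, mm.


// leg_h = 440 - 37 = 403
translate([269, 404, 403]) cube([329, 329, 37]);
translate([289, 424, 0]) cylinder(h = 403, r = 20);
translate([578, 424, 0]) cylinder(h = 403, r = 20);
translate([289, 713, 0]) cylinder(h = 403, r = 20);
translate([578, 713, 0]) cylinder(h = 403, r = 20);


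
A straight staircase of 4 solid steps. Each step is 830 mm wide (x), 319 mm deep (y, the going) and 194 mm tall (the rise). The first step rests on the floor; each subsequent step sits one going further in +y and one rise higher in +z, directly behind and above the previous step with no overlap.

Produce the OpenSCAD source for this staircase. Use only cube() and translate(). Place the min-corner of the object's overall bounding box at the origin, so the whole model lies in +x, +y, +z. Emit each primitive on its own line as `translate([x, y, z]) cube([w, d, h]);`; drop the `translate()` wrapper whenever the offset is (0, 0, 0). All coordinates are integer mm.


cube([830, 319, 194]);
translate([0, 319, 194]) cube([830, 319, 194]);
translate([0, 638, 388]) cube([830, 319, 194]);
translate([0, 957, 582]) cube([830, 319, 194]);


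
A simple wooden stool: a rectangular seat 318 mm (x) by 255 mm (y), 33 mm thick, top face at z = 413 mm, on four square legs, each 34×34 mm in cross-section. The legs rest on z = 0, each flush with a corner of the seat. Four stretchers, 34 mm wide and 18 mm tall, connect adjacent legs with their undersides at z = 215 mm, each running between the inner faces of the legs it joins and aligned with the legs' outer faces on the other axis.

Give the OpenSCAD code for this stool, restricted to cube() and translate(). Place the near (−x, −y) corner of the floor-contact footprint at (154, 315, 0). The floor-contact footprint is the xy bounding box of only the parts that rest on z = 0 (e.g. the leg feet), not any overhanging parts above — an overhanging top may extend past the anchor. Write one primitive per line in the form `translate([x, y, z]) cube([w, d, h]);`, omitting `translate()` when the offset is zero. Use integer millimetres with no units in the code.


translate([154, 315, 380]) cube([318, 255, 33]);
translate([154, 315, 0]) cube([34, 34, 380]);
translate([438, 315, 0]) cube([34, 34, 380]);
translate([154, 536, 0]) cube([34, 34, 380]);
translate([438, 536, 0]) cube([34, 34, 380]);
translate([188, 315, 215]) cube([250, 34, 18]);
translate([188, 536, 215]) cube([250, 34, 18]);
translate([154, 349, 215]) cube([34, 187, 18]);
translate([438, 349, 215]) cube([34, 187, 18]);


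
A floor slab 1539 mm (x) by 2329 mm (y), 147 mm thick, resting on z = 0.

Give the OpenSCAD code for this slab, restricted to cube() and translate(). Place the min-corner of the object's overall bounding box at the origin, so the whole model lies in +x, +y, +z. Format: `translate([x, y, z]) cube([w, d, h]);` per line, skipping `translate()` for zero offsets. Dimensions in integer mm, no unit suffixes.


cube([1539, 2329, 147]);


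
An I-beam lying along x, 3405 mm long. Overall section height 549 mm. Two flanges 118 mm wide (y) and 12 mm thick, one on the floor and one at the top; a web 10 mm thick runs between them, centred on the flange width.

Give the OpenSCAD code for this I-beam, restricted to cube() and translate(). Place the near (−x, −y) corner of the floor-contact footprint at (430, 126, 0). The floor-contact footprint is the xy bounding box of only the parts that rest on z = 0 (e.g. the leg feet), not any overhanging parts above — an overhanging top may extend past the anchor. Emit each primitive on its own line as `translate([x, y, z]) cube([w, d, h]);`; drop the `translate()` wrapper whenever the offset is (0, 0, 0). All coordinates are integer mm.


translate([430, 126, 0]) cube([3405, 118, 12]);
translate([430, 180, 12]) cube([3405, 10, 525]);
translate([430, 126, 537]) cube([3405, 118, 12]);


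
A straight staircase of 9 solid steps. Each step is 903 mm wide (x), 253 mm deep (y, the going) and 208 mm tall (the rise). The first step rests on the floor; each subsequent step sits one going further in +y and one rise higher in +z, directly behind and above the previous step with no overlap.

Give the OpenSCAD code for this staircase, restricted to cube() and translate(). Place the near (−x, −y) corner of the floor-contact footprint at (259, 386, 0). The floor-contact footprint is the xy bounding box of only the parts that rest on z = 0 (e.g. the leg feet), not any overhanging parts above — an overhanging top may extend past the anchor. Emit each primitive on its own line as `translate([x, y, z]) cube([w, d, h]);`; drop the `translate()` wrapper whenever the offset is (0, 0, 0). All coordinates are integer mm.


translate([259, 386, 0]) cube([903, 253, 208]);
translate([259, 639, 208]) cube([903, 253, 208]);
translate([259, 892, 416]) cube([903, 253, 208]);
translate([259, 1145, 624]) cube([903, 253, 208]);
translate([259, 1398, 832]) cube([903, 253, 208]);
translate([259, 1651, 1040]) cube([903, 253, 208]);
translate([259, 1904, 1248]) cube([903, 253, 208]);
translate([259, 2157, 1456]) cube([903, 253, 208]);
translate([259, 2410, 1664]) cube([903, 253, 208]);


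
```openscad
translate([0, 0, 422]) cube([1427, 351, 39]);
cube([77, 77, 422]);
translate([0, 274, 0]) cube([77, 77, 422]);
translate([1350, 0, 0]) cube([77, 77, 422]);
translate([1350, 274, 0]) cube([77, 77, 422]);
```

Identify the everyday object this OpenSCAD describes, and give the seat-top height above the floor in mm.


A bench. The seat-top height is 461 mm.

A long slab on four corner posts — a bench. The slab sits at z = 422 with thickness 39, so the top is 422 + 39 = 461 mm.


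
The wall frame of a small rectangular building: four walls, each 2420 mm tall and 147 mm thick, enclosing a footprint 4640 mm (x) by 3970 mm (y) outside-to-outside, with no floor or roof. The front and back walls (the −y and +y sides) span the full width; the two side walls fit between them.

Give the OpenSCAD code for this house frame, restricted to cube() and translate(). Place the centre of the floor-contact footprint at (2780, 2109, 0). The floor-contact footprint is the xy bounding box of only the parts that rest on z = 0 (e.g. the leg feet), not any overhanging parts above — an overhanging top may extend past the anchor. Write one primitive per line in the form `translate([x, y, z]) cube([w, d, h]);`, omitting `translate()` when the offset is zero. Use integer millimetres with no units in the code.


translate([460, 124, 0]) cube([4640, 147, 2420]);
translate([460, 3947, 0]) cube([4640, 147, 2420]);
translate([460, 271, 0]) cube([147, 3676, 2420]);
translate([4953, 271, 0]) cube([147, 3676, 2420]);


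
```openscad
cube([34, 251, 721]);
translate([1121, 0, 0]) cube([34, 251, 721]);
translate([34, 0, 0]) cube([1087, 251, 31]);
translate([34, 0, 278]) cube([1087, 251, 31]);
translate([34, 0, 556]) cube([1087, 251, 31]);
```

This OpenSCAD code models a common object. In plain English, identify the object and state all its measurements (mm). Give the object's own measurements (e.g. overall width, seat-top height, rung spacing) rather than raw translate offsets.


An open bookshelf. Two side panels, each 34 mm thick, 251 mm deep and 721 mm tall, stand 1155 mm apart (outside-to-outside). Between them sit 3 shelves, each 31 mm thick and 251 mm deep, spanning the full gap between the sides. The bottom shelf rests on the floor (its underside at z = 0) and the clear gap between one shelf's top and the next shelf's underside is 247 mm.


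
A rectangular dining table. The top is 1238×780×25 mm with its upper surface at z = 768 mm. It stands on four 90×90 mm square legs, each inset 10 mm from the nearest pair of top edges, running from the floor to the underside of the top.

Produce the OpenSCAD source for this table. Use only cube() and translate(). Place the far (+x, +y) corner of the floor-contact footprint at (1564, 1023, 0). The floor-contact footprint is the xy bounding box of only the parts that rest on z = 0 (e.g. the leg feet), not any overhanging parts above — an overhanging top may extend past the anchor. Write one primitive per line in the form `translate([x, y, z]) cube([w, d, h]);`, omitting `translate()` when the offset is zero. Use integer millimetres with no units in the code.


// leg_h = 768 - 25 = 743
translate([336, 253, 743]) cube([1238, 780, 25]);
translate([346, 263, 0]) cube([90, 90, 743]);
translate([1474, 263, 0]) cube([90, 90, 743]);
translate([346, 933, 0]) cube([90, 90, 743]);
translate([1474, 933, 0]) cube([90, 90, 743]);


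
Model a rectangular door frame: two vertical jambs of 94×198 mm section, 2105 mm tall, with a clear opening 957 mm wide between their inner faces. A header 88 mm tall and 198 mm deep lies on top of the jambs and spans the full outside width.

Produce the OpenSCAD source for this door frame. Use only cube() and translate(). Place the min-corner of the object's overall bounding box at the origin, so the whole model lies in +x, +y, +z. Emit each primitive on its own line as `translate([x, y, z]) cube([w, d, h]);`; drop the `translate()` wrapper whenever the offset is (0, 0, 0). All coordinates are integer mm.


cube([94, 198, 2105]);
translate([1051, 0, 0]) cube([94, 198, 2105]);
translate([0, 0, 2105]) cube([1145, 198, 88]);


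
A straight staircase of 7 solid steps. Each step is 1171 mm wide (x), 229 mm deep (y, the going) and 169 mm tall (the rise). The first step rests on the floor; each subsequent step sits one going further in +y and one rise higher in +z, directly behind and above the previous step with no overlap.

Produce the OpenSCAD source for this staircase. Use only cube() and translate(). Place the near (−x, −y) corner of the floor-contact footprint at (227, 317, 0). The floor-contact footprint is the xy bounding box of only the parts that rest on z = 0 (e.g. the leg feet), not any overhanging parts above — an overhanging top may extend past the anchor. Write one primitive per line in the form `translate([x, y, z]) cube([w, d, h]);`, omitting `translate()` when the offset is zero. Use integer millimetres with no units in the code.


translate([227, 317, 0]) cube([1171, 229, 169]);
translate([227, 546, 169]) cube([1171, 229, 169]);
translate([227, 775, 338]) cube([1171, 229, 169]);
translate([227, 1004, 507]) cube([1171, 229, 169]);
translate([227, 1233, 676]) cube([1171, 229, 169]);
translate([227, 1462, 845]) cube([1171, 229, 169]);
translate([227, 1691, 1014]) cube([1171, 229, 169]);


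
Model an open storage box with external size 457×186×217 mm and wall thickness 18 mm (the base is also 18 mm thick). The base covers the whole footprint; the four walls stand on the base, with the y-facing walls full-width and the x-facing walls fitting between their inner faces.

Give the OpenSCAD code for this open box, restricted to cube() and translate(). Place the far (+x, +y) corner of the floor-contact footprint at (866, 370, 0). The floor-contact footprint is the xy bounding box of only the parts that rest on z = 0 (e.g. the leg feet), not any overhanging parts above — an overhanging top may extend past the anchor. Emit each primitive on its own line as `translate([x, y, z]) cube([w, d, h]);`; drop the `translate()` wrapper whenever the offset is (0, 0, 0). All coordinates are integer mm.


translate([409, 184, 0]) cube([457, 186, 18]);
translate([409, 184, 18]) cube([457, 18, 199]);
translate([409, 352, 18]) cube([457, 18, 199]);
translate([409, 202, 18]) cube([18, 150, 199]);
translate([848, 202, 18]) cube([18, 150, 199]);


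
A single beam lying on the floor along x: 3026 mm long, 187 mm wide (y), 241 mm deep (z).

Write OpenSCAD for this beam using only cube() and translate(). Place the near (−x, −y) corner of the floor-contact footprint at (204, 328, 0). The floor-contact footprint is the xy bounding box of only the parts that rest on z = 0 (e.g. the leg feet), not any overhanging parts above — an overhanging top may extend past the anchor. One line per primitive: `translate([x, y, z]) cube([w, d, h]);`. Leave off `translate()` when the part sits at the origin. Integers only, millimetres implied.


translate([204, 328, 0]) cube([3026, 187, 241]);


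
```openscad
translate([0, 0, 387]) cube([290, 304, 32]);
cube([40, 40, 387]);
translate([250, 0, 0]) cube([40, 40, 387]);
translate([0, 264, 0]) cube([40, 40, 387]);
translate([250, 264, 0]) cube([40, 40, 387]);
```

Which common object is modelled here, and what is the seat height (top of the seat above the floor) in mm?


A stool. The seat height is 419 mm.

A 290×304×32 slab at z = 387 on four corner posts — a stool. The seat top is 387 + 32 = 419 mm.


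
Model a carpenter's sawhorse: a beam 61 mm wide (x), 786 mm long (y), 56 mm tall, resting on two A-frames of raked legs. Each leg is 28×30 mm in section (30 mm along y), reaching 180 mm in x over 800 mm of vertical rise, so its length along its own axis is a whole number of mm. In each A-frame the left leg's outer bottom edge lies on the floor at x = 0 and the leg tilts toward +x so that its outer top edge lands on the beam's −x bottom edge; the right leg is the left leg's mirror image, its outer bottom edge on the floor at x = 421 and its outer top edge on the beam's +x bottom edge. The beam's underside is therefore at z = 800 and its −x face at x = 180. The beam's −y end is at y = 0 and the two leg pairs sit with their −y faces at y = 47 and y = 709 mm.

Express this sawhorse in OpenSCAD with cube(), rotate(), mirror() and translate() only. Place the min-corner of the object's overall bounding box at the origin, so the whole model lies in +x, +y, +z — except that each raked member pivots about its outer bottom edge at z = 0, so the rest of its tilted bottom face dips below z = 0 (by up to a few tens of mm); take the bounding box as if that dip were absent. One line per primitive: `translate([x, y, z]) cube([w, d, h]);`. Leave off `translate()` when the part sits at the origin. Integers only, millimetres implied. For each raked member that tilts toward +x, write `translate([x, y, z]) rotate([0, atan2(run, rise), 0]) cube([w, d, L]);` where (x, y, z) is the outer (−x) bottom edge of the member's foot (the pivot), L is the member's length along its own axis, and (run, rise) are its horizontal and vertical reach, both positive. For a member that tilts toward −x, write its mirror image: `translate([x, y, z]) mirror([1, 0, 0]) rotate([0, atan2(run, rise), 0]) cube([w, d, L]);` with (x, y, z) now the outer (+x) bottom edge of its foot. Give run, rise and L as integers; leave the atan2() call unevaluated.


translate([180, 0, 800]) cube([61, 786, 56]);
translate([0, 47, 0]) rotate([0, atan2(180, 800), 0]) cube([28, 30, 820]);
translate([421, 47, 0]) mirror([1, 0, 0]) rotate([0, atan2(180, 800), 0]) cube([28, 30, 820]);
translate([0, 709, 0]) rotate([0, atan2(180, 800), 0]) cube([28, 30, 820]);
translate([421, 709, 0]) mirror([1, 0, 0]) rotate([0, atan2(180, 800), 0]) cube([28, 30, 820]);


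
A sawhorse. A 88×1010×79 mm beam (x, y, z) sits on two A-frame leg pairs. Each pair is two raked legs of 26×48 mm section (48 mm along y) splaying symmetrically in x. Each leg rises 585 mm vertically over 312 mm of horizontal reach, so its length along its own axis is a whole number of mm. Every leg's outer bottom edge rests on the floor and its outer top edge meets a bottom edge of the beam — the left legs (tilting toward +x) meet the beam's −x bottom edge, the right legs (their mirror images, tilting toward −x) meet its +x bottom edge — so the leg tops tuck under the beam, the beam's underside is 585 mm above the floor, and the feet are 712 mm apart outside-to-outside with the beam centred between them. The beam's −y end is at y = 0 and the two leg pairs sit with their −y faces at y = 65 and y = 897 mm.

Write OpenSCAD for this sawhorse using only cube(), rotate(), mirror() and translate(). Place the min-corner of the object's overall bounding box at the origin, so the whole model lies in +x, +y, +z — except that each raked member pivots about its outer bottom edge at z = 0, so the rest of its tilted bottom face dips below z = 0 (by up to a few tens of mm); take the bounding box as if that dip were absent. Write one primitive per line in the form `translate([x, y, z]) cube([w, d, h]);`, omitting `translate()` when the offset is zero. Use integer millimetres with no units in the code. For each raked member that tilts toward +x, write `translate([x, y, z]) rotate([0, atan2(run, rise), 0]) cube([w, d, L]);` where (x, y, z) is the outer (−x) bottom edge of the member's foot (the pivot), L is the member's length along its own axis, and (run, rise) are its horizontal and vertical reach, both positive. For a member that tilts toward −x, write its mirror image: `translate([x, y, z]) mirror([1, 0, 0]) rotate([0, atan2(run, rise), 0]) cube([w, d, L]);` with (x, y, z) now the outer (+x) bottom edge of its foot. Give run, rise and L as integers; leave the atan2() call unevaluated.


translate([312, 0, 585]) cube([88, 1010, 79]);
translate([0, 65, 0]) rotate([0, atan2(312, 585), 0]) cube([26, 48, 663]);
translate([712, 65, 0]) mirror([1, 0, 0]) rotate([0, atan2(312, 585), 0]) cube([26, 48, 663]);
translate([0, 897, 0]) rotate([0, atan2(312, 585), 0]) cube([26, 48, 663]);
translate([712, 897, 0]) mirror([1, 0, 0]) rotate([0, atan2(312, 585), 0]) cube([26, 48, 663]);


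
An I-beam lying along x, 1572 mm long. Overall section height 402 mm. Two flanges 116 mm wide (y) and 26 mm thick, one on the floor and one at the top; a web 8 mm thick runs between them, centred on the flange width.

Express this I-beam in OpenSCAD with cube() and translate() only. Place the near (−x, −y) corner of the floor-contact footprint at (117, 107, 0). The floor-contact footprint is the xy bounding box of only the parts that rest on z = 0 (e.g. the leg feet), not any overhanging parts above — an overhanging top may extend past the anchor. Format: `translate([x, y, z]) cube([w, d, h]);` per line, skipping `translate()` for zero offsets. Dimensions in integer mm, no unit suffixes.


translate([117, 107, 0]) cube([1572, 116, 26]);
translate([117, 161, 26]) cube([1572, 8, 350]);
translate([117, 107, 376]) cube([1572, 116, 26]);


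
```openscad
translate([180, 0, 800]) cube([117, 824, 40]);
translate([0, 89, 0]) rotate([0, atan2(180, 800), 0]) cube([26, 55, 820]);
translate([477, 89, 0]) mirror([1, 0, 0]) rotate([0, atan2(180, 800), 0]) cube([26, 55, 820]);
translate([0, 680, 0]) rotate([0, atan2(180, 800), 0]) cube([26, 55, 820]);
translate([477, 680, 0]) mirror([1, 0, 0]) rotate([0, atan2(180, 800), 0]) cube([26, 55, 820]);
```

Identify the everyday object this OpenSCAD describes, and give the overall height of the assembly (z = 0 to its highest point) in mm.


A sawhorse. The overall height is 840 mm.

A beam across two mirrored pairs of raked legs — a sawhorse. The beam's underside is at z = 800 (matching the legs' vertical rise in atan2(180, 800)) and the beam is 40 mm tall, so its top is at 800 + 40 = 840 mm. The raked legs top out at the beam's underside, so that is the highest point.


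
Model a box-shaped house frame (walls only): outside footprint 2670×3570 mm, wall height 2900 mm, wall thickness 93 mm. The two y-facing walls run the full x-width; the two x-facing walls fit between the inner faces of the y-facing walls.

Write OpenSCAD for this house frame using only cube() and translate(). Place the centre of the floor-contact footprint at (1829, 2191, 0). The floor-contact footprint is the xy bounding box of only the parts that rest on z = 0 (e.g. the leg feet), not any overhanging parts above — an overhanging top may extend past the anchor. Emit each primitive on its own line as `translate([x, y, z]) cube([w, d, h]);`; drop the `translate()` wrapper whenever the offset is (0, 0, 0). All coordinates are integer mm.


translate([494, 406, 0]) cube([2670, 93, 2900]);
translate([494, 3883, 0]) cube([2670, 93, 2900]);
translate([494, 499, 0]) cube([93, 3384, 2900]);
translate([3071, 499, 0]) cube([93, 3384, 2900]);


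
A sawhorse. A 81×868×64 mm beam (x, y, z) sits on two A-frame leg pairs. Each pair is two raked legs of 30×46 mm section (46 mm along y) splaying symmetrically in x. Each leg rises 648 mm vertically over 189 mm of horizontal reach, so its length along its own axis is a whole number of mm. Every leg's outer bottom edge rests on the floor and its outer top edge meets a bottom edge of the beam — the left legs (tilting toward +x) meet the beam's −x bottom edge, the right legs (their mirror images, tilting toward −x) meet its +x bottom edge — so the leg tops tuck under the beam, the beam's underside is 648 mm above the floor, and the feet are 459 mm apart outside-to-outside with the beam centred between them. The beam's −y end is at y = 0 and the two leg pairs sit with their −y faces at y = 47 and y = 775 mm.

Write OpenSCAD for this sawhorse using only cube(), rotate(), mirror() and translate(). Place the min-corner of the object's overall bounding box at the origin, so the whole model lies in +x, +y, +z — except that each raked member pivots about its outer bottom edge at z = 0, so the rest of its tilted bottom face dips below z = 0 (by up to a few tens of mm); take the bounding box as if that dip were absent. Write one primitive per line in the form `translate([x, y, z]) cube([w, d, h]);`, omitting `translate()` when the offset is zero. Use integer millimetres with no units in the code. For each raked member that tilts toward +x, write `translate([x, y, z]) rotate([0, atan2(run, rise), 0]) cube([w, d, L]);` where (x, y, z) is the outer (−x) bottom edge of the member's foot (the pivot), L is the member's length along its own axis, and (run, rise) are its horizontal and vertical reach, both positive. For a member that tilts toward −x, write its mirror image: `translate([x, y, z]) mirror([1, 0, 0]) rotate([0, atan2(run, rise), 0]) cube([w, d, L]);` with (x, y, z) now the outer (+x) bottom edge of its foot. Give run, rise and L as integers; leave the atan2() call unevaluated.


translate([189, 0, 648]) cube([81, 868, 64]);
translate([0, 47, 0]) rotate([0, atan2(189, 648), 0]) cube([30, 46, 675]);
translate([459, 47, 0]) mirror([1, 0, 0]) rotate([0, atan2(189, 648), 0]) cube([30, 46, 675]);
translate([0, 775, 0]) rotate([0, atan2(189, 648), 0]) cube([30, 46, 675]);
translate([459, 775, 0]) mirror([1, 0, 0]) rotate([0, atan2(189, 648), 0]) cube([30, 46, 675]);


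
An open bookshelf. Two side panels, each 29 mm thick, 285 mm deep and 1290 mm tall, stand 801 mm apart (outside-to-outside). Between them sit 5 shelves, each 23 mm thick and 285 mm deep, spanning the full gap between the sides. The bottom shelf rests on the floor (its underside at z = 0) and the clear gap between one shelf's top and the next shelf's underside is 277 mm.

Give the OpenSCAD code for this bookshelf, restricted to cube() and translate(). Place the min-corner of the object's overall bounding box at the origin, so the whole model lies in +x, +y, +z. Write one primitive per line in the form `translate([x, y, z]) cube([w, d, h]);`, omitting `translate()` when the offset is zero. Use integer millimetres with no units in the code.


cube([29, 285, 1290]);
translate([772, 0, 0]) cube([29, 285, 1290]);
translate([29, 0, 0]) cube([743, 285, 23]);
translate([29, 0, 300]) cube([743, 285, 23]);
translate([29, 0, 600]) cube([743, 285, 23]);
translate([29, 0, 900]) cube([743, 285, 23]);
translate([29, 0, 1200]) cube([743, 285, 23]);


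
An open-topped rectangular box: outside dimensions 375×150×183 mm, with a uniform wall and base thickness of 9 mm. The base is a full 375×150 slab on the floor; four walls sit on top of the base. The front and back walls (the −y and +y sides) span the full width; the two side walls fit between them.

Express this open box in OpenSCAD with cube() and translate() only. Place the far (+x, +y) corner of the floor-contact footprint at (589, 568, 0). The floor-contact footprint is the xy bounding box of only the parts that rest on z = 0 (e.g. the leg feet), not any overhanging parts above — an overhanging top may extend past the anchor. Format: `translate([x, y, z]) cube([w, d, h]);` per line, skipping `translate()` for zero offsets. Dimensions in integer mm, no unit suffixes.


translate([214, 418, 0]) cube([375, 150, 9]);
translate([214, 418, 9]) cube([375, 9, 174]);
translate([214, 559, 9]) cube([375, 9, 174]);
translate([214, 427, 9]) cube([9, 132, 174]);
translate([580, 427, 9]) cube([9, 132, 174]);


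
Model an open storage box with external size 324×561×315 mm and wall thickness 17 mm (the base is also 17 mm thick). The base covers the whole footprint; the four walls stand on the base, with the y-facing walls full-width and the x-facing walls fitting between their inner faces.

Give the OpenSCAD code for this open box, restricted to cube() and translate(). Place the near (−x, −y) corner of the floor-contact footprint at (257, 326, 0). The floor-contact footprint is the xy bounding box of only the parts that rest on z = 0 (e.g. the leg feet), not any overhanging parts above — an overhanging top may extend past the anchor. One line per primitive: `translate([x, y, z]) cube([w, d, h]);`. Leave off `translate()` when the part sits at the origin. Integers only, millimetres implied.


translate([257, 326, 0]) cube([324, 561, 17]);
translate([257, 326, 17]) cube([324, 17, 298]);
translate([257, 870, 17]) cube([324, 17, 298]);
translate([257, 343, 17]) cube([17, 527, 298]);
translate([564, 343, 17]) cube([17, 527, 298]);


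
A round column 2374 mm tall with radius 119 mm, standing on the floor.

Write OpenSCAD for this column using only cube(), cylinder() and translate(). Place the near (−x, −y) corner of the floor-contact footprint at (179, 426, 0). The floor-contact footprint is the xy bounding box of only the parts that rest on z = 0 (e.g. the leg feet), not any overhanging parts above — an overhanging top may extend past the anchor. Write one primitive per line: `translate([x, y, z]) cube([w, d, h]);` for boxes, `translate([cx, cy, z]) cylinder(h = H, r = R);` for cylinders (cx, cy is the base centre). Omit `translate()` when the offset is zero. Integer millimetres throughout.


translate([298, 545, 0]) cylinder(h = 2374, r = 119);


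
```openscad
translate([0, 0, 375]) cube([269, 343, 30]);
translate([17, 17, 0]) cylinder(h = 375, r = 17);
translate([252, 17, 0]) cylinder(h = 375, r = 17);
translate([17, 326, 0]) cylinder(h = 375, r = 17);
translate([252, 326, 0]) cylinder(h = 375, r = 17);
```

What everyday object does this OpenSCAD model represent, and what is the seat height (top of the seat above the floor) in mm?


A stool. The seat height is 405 mm.

A 269×343×30 slab at z = 375 on four corner cylinders — a stool. The seat top is 375 + 30 = 405 mm.


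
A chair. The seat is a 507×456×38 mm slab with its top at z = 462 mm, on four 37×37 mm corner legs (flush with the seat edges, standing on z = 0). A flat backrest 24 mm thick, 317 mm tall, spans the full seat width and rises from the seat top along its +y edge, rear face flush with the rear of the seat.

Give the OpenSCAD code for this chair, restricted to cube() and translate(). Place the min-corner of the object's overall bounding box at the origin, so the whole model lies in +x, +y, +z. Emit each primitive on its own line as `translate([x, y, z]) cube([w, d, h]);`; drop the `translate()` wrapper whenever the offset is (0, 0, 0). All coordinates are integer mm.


// leg_h = 462 - 38 = 424
translate([0, 0, 424]) cube([507, 456, 38]);
cube([37, 37, 424]);
translate([470, 0, 0]) cube([37, 37, 424]);
translate([0, 419, 0]) cube([37, 37, 424]);
translate([470, 419, 0]) cube([37, 37, 424]);
translate([0, 432, 462]) cube([507, 24, 317]);


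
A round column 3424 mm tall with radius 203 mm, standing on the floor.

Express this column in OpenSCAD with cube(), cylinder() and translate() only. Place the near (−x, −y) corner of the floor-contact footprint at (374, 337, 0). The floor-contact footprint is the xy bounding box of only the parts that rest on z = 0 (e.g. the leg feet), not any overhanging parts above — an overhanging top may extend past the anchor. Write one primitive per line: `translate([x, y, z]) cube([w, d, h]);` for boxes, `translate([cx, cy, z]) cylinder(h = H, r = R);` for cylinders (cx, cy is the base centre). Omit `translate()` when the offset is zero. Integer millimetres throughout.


translate([577, 540, 0]) cylinder(h = 3424, r = 203);


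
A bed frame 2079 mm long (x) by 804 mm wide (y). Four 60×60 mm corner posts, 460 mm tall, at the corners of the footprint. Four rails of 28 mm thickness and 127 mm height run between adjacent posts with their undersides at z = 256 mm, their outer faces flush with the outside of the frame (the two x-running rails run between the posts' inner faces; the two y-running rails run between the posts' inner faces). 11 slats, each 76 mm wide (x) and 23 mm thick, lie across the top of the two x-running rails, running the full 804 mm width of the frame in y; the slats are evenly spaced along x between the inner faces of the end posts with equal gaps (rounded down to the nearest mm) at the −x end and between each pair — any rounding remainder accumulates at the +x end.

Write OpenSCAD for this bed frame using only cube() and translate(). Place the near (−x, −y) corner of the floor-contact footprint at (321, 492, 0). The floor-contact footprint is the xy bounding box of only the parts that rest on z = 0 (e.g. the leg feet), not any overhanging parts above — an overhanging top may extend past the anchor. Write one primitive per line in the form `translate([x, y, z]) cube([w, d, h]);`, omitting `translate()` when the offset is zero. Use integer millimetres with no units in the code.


translate([321, 492, 0]) cube([60, 60, 460]);
translate([321, 1236, 0]) cube([60, 60, 460]);
translate([2340, 492, 0]) cube([60, 60, 460]);
translate([2340, 1236, 0]) cube([60, 60, 460]);
translate([381, 492, 256]) cube([1959, 28, 127]);
translate([381, 1268, 256]) cube([1959, 28, 127]);
translate([321, 552, 256]) cube([28, 684, 127]);
translate([2372, 552, 256]) cube([28, 684, 127]);
translate([474, 492, 383]) cube([76, 804, 23]);
translate([643, 492, 383]) cube([76, 804, 23]);
translate([812, 492, 383]) cube([76, 804, 23]);
translate([981, 492, 383]) cube([76, 804, 23]);
translate([1150, 492, 383]) cube([76, 804, 23]);
translate([1319, 492, 383]) cube([76, 804, 23]);
translate([1488, 492, 383]) cube([76, 804, 23]);
translate([1657, 492, 383]) cube([76, 804, 23]);
translate([1826, 492, 383]) cube([76, 804, 23]);
translate([1995, 492, 383]) cube([76, 804, 23]);
translate([2164, 492, 383]) cube([76, 804, 23]);


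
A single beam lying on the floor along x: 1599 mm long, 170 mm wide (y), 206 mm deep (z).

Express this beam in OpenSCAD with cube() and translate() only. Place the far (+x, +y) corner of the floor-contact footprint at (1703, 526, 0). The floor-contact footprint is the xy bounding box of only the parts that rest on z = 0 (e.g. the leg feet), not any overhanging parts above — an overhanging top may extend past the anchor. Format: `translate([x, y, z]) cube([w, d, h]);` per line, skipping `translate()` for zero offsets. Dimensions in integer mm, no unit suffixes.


translate([104, 356, 0]) cube([1599, 170, 206]);


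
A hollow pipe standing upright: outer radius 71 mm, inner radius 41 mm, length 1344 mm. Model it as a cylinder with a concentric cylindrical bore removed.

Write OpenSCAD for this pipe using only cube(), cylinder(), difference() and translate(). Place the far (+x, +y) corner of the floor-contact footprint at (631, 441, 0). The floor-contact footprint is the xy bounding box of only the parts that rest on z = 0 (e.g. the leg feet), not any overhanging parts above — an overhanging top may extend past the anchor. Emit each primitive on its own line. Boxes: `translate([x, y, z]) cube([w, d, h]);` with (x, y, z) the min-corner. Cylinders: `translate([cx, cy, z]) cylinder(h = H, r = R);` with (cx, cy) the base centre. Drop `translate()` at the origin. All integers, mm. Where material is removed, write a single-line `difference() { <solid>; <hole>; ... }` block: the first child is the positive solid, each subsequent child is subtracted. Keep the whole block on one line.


difference() { translate([560, 370, 0]) cylinder(h = 1344, r = 71); translate([560, 370, 0]) cylinder(h = 1344, r = 41); }


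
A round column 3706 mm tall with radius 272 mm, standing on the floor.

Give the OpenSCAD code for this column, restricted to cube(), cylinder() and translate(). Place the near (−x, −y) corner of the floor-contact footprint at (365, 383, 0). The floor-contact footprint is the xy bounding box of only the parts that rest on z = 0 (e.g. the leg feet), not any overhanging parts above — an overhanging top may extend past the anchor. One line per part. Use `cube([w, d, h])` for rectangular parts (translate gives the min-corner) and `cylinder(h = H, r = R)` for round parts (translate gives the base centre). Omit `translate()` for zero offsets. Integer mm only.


translate([637, 655, 0]) cylinder(h = 3706, r = 272);
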